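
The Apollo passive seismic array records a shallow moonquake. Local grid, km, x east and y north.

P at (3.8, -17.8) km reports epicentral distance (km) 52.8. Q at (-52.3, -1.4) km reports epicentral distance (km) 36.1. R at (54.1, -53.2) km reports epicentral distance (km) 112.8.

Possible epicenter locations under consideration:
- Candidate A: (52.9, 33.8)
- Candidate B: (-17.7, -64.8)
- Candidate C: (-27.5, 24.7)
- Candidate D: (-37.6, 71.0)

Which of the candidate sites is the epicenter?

For each candidate, compare |candidate − station| to the reported distance:
Candidate A: residuals P 18.4, Q 74.8, R 25.8 → max 74.8 km
Candidate B: residuals P 1.1, Q 36.1, R 40.1 → max 40.1 km
Candidate C: residuals P 0.0, Q 0.1, R 0.0 → max 0.1 km
Candidate D: residuals P 45.2, Q 37.8, R 41.6 → max 45.2 km
Only Candidate C has all residuals ≈ 0.

Candidate C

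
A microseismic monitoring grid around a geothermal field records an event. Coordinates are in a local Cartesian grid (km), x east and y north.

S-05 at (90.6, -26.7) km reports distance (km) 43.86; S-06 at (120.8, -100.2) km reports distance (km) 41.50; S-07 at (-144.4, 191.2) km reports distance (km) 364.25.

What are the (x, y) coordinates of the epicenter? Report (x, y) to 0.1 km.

(120.6, -58.7)

Circle about each station: (x − 90.6)² + (y + 26.7)² = 43.86²; (x − 120.8)² + (y + 100.2)² = 41.50²; (x + 144.4)² + (y − 191.2)² = 364.25².
Subtracting the S-05 equation from the S-06 and S-07 equations removes the quadratic terms:
60.4 x − 147.0 y = 15912.88
-470.0 x + 435.8 y = -82266.81
Solving the 2×2 system: x ≈ 120.6, y ≈ -58.7 km.
Check against S-05 (with the unrounded x, y): √((x − 90.6)²+(y + 26.7)²) = 43.87 ≈ 43.86 km. ✓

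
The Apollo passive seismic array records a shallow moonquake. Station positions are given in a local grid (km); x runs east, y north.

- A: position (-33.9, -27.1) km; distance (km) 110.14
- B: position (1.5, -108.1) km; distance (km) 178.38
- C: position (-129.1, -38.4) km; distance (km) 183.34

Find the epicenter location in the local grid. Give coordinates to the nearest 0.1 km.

Circle about each station: (x + 33.9)² + (y + 27.1)² = 110.14²; (x − 1.5)² + (y + 108.1)² = 178.38²; (x + 129.1)² + (y + 38.4)² = 183.34².
Subtracting the A equation from the B and C equations removes the quadratic terms:
70.8 x − 162.0 y = -9884.36
-190.4 x − 22.6 y = -5224.99
Solving the 2×2 system: x ≈ 19.2, y ≈ 69.4 km.

x ≈ 19.2 km, y ≈ 69.4 km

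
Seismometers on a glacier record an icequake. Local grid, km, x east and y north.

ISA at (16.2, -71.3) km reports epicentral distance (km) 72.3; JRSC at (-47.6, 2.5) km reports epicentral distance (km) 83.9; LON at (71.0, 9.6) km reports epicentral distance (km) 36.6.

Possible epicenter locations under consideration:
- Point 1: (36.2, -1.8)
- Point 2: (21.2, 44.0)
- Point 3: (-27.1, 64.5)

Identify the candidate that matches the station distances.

For each candidate, compare |candidate − station| to the reported distance:
Point 1: residuals ISA 0.0, JRSC 0.0, LON 0.0 → max 0.0 km
Point 2: residuals ISA 43.1, JRSC 3.6, LON 23.9 → max 43.1 km
Point 3: residuals ISA 70.2, JRSC 18.6, LON 75.8 → max 75.8 km
Only Point 1 has all residuals ≈ 0.

Point 1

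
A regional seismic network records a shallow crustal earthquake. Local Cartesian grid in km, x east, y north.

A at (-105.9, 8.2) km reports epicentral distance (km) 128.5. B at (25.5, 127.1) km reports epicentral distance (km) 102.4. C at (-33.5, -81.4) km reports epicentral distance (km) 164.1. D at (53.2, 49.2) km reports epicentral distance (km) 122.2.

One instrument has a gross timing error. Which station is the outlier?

Solve using three stations at a time. Using B, C, D (subtract circle equations pairwise → linear system) gives (x, y) ≈ (-65.1, 79.6).
Distances from that point to each station vs reported:
  A: calculated 82.2 vs reported 128.5 → residual 46.3 km
  B: calculated 102.3 vs reported 102.4 → residual 0.1 km
  C: calculated 164.0 vs reported 164.1 → residual 0.1 km
  D: calculated 122.1 vs reported 122.2 → residual 0.1 km
B, C, D are mutually consistent (residuals ≈ 0); A is off by 46.3 km.

A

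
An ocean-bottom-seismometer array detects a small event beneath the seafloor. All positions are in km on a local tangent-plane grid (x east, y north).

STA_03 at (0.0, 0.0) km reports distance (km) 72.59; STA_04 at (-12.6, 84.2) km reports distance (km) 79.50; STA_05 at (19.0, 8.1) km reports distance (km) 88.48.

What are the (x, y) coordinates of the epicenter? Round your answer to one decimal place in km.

(-67.5, 26.7)

Circle about each station: x² + y² = 72.59²; (x + 12.6)² + (y − 84.2)² = 79.50²; (x − 19.0)² + (y − 8.1)² = 88.48².
Subtracting the STA_03 equation from the STA_04 and STA_05 equations removes the quadratic terms:
-25.2 x + 168.4 y = 6197.46
38.0 x + 16.2 y = -2132.79
Solving the 2×2 system: x ≈ -67.5, y ≈ 26.7 km.
Check against STA_03 (with the unrounded x, y): √(x²+y²) = 72.60 ≈ 72.59 km. ✓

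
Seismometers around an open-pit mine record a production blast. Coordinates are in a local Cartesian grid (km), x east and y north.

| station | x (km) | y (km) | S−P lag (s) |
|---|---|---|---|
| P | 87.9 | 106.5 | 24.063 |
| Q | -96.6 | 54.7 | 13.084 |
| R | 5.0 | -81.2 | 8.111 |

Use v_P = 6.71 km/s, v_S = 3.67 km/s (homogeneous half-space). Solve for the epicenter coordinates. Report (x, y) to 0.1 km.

Distance from S−P lag: d = Δt · v_P v_S / (v_P − v_S) = Δt · (6.71·3.67)/(6.71−3.67) ≈ 8.1006·Δt.
So d_P = 194.92, d_Q = 105.99, d_R = 65.70 km.
Circle about each station: (x − 87.9)² + (y − 106.5)² = 194.92²; (x + 96.6)² + (y − 54.7)² = 105.99²; (x − 5.0)² + (y + 81.2)² = 65.70².
Subtracting pairs of circle equations eliminates x²+y² and gives linear equations (the radical axes):
-369.0 x − 103.6 y = 20014.92
-165.8 x − 375.4 y = 21227.10
Solving the 2×2 system: x ≈ -43.8, y ≈ -37.2 km.

(-43.8, -37.2)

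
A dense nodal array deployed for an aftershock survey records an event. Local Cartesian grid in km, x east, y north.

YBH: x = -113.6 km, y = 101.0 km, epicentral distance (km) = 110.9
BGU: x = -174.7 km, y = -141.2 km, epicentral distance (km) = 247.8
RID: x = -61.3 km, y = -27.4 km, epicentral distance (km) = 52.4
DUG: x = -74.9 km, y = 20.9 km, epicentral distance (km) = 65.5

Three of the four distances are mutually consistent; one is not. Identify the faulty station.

RID

Solve using three stations at a time. Using YBH, BGU, DUG (subtract circle equations pairwise → linear system) gives (x, y) ≈ (-15.8, 48.9).
Distances from that point to each station vs reported:
  YBH: calculated 110.9 vs reported 110.9 → residual 0.0 km
  BGU: calculated 247.8 vs reported 247.8 → residual 0.0 km
  RID: calculated 88.8 vs reported 52.4 → residual 36.4 km
  DUG: calculated 65.4 vs reported 65.5 → residual 0.1 km
YBH, BGU, DUG are mutually consistent (residuals ≈ 0); RID is off by 36.4 km.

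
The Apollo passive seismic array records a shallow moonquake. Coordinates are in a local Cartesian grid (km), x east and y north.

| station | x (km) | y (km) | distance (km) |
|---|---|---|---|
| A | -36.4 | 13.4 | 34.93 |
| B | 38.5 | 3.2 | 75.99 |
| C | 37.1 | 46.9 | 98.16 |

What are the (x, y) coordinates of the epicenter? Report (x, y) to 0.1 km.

Circle about each station: (x + 36.4)² + (y − 13.4)² = 34.93²; (x − 38.5)² + (y − 3.2)² = 75.99²; (x − 37.1)² + (y − 46.9)² = 98.16².
Subtracting the A equation from the B and C equations removes the quadratic terms:
149.8 x − 20.4 y = -4566.41
147.0 x + 67.0 y = -6343.78
Solving the 2×2 system: x ≈ -33.4, y ≈ -21.4 km.

(-33.4, -21.4)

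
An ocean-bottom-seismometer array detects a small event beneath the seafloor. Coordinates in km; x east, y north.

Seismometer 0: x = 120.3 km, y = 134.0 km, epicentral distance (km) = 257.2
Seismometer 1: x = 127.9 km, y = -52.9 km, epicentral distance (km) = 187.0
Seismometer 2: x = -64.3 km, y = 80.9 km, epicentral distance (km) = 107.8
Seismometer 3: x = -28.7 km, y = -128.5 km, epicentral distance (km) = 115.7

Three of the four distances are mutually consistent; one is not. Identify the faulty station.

Solve using three stations at a time. Using Seismometer 0, Seismometer 2, Seismometer 3 (subtract circle equations pairwise → linear system) gives (x, y) ≈ (-81.5, -25.5).
Distances from that point to each station vs reported:
  Seismometer 0: calculated 257.2 vs reported 257.2 → residual 0.0 km
  Seismometer 1: calculated 211.1 vs reported 187.0 → residual 24.1 km
  Seismometer 2: calculated 107.8 vs reported 107.8 → residual 0.0 km
  Seismometer 3: calculated 115.7 vs reported 115.7 → residual 0.0 km
Seismometer 0, Seismometer 2, Seismometer 3 are mutually consistent (residuals ≈ 0); Seismometer 1 is off by 24.1 km.

Seismometer 1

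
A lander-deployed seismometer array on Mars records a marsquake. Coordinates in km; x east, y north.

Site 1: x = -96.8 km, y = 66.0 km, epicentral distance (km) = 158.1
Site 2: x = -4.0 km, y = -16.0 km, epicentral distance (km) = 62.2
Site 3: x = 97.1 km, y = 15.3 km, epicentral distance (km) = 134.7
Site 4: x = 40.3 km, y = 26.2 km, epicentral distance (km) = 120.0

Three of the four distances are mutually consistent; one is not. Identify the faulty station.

Site 3

Solve using three stations at a time. Using Site 1, Site 2, Site 4 (subtract circle equations pairwise → linear system) gives (x, y) ≈ (-24.7, -74.7).
Distances from that point to each station vs reported:
  Site 1: calculated 158.1 vs reported 158.1 → residual 0.0 km
  Site 2: calculated 62.3 vs reported 62.2 → residual 0.1 km
  Site 3: calculated 151.4 vs reported 134.7 → residual 16.7 km
  Site 4: calculated 120.0 vs reported 120.0 → residual 0.0 km
Site 1, Site 2, Site 4 are mutually consistent (residuals ≈ 0); Site 3 is off by 16.7 km.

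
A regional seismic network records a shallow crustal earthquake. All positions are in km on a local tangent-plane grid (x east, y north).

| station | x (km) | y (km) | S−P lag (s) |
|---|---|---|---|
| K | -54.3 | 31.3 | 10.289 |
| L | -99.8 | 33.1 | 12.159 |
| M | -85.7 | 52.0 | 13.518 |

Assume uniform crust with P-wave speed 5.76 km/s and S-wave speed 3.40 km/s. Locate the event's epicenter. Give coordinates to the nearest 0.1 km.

-48.7 km east, -53.9 km north

Distance from S−P lag: d = Δt · v_P v_S / (v_P − v_S) = Δt · (5.76·3.40)/(5.76−3.40) ≈ 8.2983·Δt.
So d_K = 85.38, d_L = 100.90, d_M = 112.18 km.
Circle about each station: (x + 54.3)² + (y − 31.3)² = 85.38²; (x + 99.8)² + (y − 33.1)² = 100.90²; (x + 85.7)² + (y − 52.0)² = 112.18².
Subtracting the K equation from the L and M equations removes the quadratic terms:
-91.0 x + 3.6 y = 4236.40
-62.8 x + 41.4 y = 825.70
Solving the 2×2 system: x ≈ -48.7, y ≈ -53.9 km.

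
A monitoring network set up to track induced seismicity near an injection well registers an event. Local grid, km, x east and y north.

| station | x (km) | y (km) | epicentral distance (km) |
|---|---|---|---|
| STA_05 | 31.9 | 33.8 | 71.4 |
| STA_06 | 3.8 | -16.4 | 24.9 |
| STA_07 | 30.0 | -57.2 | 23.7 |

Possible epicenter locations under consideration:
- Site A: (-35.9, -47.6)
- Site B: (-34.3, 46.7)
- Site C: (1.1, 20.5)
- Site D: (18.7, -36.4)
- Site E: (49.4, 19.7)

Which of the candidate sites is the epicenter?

For each candidate, compare |candidate − station| to the reported distance:
Site A: residuals STA_05 34.5, STA_06 25.6, STA_07 42.9 → max 42.9 km
Site B: residuals STA_05 4.0, STA_06 48.8, STA_07 98.5 → max 98.5 km
Site C: residuals STA_05 37.9, STA_06 12.1, STA_07 59.2 → max 59.2 km
Site D: residuals STA_05 0.0, STA_06 0.0, STA_07 0.0 → max 0.0 km
Site E: residuals STA_05 48.9, STA_06 33.3, STA_07 55.6 → max 55.6 km
Only Site D has all residuals ≈ 0.

Site D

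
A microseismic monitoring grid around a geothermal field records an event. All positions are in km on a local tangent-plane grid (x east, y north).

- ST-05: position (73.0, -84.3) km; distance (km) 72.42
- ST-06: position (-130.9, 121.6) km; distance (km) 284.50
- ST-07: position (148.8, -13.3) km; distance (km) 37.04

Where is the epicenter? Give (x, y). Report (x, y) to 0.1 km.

Circle about each station: (x − 73.0)² + (y + 84.3)² = 72.42²; (x + 130.9)² + (y − 121.6)² = 284.50²; (x − 148.8)² + (y + 13.3)² = 37.04².
Subtracting pairs of circle equations eliminates x²+y² and gives linear equations (the radical axes):
-407.8 x + 411.8 y = -56209.71
151.6 x + 142.0 y = 13755.53
Solving the 2×2 system: x ≈ 113.4, y ≈ -24.2 km.

(113.4, -24.2)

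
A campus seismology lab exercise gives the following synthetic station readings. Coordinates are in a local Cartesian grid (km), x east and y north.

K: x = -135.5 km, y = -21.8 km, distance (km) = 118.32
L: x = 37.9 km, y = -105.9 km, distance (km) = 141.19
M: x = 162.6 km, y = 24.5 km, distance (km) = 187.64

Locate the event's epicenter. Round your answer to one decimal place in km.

-25.0 km east, 20.5 km north

Circle about each station: (x + 135.5)² + (y + 21.8)² = 118.32²; (x − 37.9)² + (y + 105.9)² = 141.19²; (x − 162.6)² + (y − 24.5)² = 187.64².
Subtracting pairs of circle equations eliminates x²+y² and gives linear equations (the radical axes):
346.8 x − 168.2 y = -12119.26
596.2 x + 92.6 y = -13005.63
Solving the 2×2 system: x ≈ -25.0, y ≈ 20.5 km.
Check against K (with the unrounded x, y): √((x + 135.5)²+(y + 21.8)²) = 118.32 ≈ 118.32 km. ✓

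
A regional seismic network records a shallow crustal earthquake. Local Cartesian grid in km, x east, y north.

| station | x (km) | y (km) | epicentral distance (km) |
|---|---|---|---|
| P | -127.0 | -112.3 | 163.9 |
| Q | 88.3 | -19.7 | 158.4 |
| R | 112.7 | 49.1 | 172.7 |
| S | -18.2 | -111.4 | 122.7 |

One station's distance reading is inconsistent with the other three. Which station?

Solve using three stations at a time. Using P, Q, R (subtract circle equations pairwise → linear system) gives (x, y) ≈ (-59.6, 37.1).
Distances from that point to each station vs reported:
  P: calculated 163.9 vs reported 163.9 → residual 0.0 km
  Q: calculated 158.4 vs reported 158.4 → residual 0.0 km
  R: calculated 172.7 vs reported 172.7 → residual 0.0 km
  S: calculated 154.1 vs reported 122.7 → residual 31.4 km
P, Q, R are mutually consistent (residuals ≈ 0); S is off by 31.4 km.

S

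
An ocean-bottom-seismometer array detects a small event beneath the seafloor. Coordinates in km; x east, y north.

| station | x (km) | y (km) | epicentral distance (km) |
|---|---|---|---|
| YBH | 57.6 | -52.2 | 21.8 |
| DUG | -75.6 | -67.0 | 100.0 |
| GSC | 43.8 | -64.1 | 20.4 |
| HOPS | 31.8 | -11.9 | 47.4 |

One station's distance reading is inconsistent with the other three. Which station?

YBH

Solve using three stations at a time. Using DUG, GSC, HOPS (subtract circle equations pairwise → linear system) gives (x, y) ≈ (24.1, -58.7).
Distances from that point to each station vs reported:
  YBH: calculated 34.2 vs reported 21.8 → residual 12.4 km
  DUG: calculated 100.0 vs reported 100.0 → residual 0.0 km
  GSC: calculated 20.5 vs reported 20.4 → residual 0.1 km
  HOPS: calculated 47.4 vs reported 47.4 → residual 0.0 km
DUG, GSC, HOPS are mutually consistent (residuals ≈ 0); YBH is off by 12.4 km.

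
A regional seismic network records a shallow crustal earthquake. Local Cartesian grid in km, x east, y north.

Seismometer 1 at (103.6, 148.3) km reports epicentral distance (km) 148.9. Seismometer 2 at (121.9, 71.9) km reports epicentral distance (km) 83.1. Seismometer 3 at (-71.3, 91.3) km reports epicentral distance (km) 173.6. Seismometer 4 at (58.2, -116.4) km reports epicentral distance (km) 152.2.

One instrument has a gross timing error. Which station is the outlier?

Seismometer 4

Solve using three stations at a time. Using Seismometer 1, Seismometer 2, Seismometer 3 (subtract circle equations pairwise → linear system) gives (x, y) ≈ (77.4, 1.7).
Distances from that point to each station vs reported:
  Seismometer 1: calculated 148.9 vs reported 148.9 → residual 0.0 km
  Seismometer 2: calculated 83.1 vs reported 83.1 → residual 0.0 km
  Seismometer 3: calculated 173.6 vs reported 173.6 → residual 0.0 km
  Seismometer 4: calculated 119.7 vs reported 152.2 → residual 32.5 km
Seismometer 1, Seismometer 2, Seismometer 3 are mutually consistent (residuals ≈ 0); Seismometer 4 is off by 32.5 km.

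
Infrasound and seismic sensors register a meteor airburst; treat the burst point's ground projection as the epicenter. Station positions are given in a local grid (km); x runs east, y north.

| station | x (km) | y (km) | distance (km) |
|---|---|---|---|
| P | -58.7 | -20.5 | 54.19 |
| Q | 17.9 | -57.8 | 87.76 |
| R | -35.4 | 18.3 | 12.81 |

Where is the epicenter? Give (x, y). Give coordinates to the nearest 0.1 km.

Circle about each station: (x + 58.7)² + (y + 20.5)² = 54.19²; (x − 17.9)² + (y + 57.8)² = 87.76²; (x + 35.4)² + (y − 18.3)² = 12.81².
Subtracting the P equation from the Q and R equations removes the quadratic terms:
153.2 x − 74.6 y = -4969.95
46.6 x + 77.6 y = 494.57
Solving the 2×2 system: x ≈ -22.7, y ≈ 20.0 km.
Check against P (with the unrounded x, y): √((x + 58.7)²+(y + 20.5)²) = 54.19 ≈ 54.19 km. ✓

(-22.7, 20.0)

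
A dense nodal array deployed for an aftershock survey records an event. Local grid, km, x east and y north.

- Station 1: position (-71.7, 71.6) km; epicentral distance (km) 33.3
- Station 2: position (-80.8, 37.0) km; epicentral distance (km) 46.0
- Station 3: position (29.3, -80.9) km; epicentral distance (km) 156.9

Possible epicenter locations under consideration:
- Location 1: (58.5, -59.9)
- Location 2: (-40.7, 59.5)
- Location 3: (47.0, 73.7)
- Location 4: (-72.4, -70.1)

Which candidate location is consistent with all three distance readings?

Location 2

For each candidate, compare |candidate − station| to the reported distance:
Location 1: residuals Station 1 151.8, Station 2 123.7, Station 3 120.9 → max 151.8 km
Location 2: residuals Station 1 0.0, Station 2 0.0, Station 3 0.0 → max 0.0 km
Location 3: residuals Station 1 85.4, Station 2 87.0, Station 3 1.3 → max 87.0 km
Location 4: residuals Station 1 108.4, Station 2 61.4, Station 3 54.6 → max 108.4 km
Only Location 2 has all residuals ≈ 0.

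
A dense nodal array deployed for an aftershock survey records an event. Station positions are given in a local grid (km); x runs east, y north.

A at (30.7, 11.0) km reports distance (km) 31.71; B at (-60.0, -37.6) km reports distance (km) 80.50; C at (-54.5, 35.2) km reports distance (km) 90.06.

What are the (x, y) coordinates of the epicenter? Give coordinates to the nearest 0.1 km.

18.1 km east, -18.1 km north

Circle about each station: (x − 30.7)² + (y − 11.0)² = 31.71²; (x + 60.0)² + (y + 37.6)² = 80.50²; (x + 54.5)² + (y − 35.2)² = 90.06².
Subtracting the A equation from the B and C equations removes the quadratic terms:
-181.4 x − 97.2 y = -1524.46
-170.4 x + 48.4 y = -3959.48
Solving the 2×2 system: x ≈ 18.1, y ≈ -18.1 km.
Check against A (with the unrounded x, y): √((x − 30.7)²+(y − 11.0)²) = 31.70 ≈ 31.71 km. ✓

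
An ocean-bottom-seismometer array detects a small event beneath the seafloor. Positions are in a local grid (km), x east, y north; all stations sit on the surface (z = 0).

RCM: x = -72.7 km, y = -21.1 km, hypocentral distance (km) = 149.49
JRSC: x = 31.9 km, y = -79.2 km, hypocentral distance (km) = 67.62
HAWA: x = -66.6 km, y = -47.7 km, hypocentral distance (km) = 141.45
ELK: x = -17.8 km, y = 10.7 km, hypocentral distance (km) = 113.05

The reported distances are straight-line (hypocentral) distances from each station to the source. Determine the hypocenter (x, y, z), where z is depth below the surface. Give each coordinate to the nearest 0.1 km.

Each station gives a sphere (x−x_i)² + (y−y_i)² + z² = d_i² (stations at z=0).
Subtracting the RCM sphere from JRSC and HAWA: z² cancels, leaving linear equations in x and y:
209.2 x − 116.2 y = 19334.55
12.2 x − 53.2 y = 3319.51
Solving: x ≈ 66.195, y ≈ -47.217 km (keep extra digits for the depth step; rounded: 66.2, -47.2).
Then from the RCM sphere: z² = 149.49² − (x + 72.7)² − (y + 21.1)² with x = 66.195, y = -47.217, so z ≈ 48.717 ≈ 48.7 km.

(66.2, -47.2, 48.7)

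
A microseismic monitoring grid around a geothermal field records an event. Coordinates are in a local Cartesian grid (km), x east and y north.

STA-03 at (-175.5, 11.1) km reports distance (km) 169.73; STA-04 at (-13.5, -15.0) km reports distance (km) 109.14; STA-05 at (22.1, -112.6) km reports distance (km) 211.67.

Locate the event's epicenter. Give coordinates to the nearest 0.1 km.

Circle about each station: (x + 175.5)² + (y − 11.1)² = 169.73²; (x + 13.5)² + (y + 15.0)² = 109.14²; (x − 22.1)² + (y + 112.6)² = 211.67².
Subtracting the STA-03 equation from the STA-04 and STA-05 equations removes the quadratic terms:
324.0 x − 52.2 y = -13619.48
395.2 x − 247.4 y = -33752.21
Solving the 2×2 system: x ≈ -27.0, y ≈ 93.3 km.

x ≈ -27.0 km, y ≈ 93.3 km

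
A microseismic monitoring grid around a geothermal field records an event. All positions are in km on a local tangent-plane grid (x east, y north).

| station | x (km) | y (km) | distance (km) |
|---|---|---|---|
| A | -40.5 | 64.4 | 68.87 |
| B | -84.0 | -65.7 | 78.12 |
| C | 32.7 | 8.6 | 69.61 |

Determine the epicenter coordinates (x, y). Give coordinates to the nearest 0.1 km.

Circle about each station: (x + 40.5)² + (y − 64.4)² = 68.87²; (x + 84.0)² + (y + 65.7)² = 78.12²; (x − 32.7)² + (y − 8.6)² = 69.61².
Subtracting pairs of circle equations eliminates x²+y² and gives linear equations (the radical axes):
-87.0 x − 260.2 y = 4225.22
146.4 x − 111.6 y = -4746.84
Solving the 2×2 system: x ≈ -35.7, y ≈ -4.3 km.
Check against A (with the unrounded x, y): √((x + 40.5)²+(y − 64.4)²) = 68.87 ≈ 68.87 km. ✓

(-35.7, -4.3)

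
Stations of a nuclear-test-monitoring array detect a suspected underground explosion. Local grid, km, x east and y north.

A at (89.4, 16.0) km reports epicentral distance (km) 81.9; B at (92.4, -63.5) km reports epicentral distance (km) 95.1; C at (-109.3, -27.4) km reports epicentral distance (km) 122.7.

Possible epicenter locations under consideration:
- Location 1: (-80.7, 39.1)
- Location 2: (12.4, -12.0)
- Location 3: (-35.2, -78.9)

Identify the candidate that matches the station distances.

Location 2

For each candidate, compare |candidate − station| to the reported distance:
Location 1: residuals A 89.8, B 106.1, C 50.3 → max 106.1 km
Location 2: residuals A 0.0, B 0.0, C 0.0 → max 0.0 km
Location 3: residuals A 74.7, B 33.4, C 32.5 → max 74.7 km
Only Location 2 has all residuals ≈ 0.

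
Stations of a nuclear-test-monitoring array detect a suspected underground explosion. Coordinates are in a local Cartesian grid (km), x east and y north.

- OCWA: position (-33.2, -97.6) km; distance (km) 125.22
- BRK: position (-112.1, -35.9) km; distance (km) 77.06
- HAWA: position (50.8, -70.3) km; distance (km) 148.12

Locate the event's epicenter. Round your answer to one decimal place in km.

Circle about each station: (x + 33.2)² + (y + 97.6)² = 125.22²; (x + 112.1)² + (y + 35.9)² = 77.06²; (x − 50.8)² + (y + 70.3)² = 148.12².
Subtracting the OCWA equation from the BRK and HAWA equations removes the quadratic terms:
-157.8 x + 123.4 y = 12969.02
168.0 x + 54.6 y = -9364.76
Solving the 2×2 system: x ≈ -63.5, y ≈ 23.9 km.

-63.5 km east, 23.9 km north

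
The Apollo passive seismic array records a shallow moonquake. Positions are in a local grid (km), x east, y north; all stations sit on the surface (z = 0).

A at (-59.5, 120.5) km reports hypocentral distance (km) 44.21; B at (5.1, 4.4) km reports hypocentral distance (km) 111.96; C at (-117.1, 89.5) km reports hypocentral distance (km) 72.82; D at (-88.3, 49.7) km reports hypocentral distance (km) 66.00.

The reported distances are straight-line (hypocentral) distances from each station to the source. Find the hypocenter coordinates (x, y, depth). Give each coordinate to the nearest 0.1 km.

Each station gives a sphere (x−x_i)² + (y−y_i)² + z² = d_i² (stations at z=0).
Subtracting the A sphere from B and C: z² cancels, leaving linear equations in x and y:
129.2 x − 232.2 y = -28595.65
-115.2 x − 62.0 y = 313.93
Solving: x ≈ -53.102, y ≈ 93.604 km (keep extra digits for the depth step; rounded: -53.1, 93.6).
Then from the A sphere: z² = 44.21² − (x + 59.5)² − (y − 120.5)² with x = -53.102, y = 93.604, so z ≈ 34.499 ≈ 34.5 km.

x ≈ -53.1 km, y ≈ 93.6 km, depth ≈ 34.5 km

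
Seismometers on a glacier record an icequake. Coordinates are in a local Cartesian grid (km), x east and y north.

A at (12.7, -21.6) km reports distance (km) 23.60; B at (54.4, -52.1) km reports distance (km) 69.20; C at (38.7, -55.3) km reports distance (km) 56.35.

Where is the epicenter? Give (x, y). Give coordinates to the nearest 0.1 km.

x ≈ -10.2 km, y ≈ -27.3 km

Circle about each station: (x − 12.7)² + (y + 21.6)² = 23.60²; (x − 54.4)² + (y + 52.1)² = 69.20²; (x − 38.7)² + (y + 55.3)² = 56.35².
Subtracting pairs of circle equations eliminates x²+y² and gives linear equations (the radical axes):
83.4 x − 61.0 y = 814.24
52.0 x − 67.4 y = 1309.57
Solving the 2×2 system: x ≈ -10.2, y ≈ -27.3 km.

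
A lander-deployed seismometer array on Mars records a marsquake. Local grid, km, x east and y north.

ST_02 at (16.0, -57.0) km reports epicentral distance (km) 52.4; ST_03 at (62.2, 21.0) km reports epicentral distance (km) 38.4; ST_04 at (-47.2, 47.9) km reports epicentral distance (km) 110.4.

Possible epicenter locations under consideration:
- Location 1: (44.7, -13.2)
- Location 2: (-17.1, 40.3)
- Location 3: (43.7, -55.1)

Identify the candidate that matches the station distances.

Location 1

For each candidate, compare |candidate − station| to the reported distance:
Location 1: residuals ST_02 0.0, ST_03 0.0, ST_04 0.0 → max 0.0 km
Location 2: residuals ST_02 50.4, ST_03 43.2, ST_04 79.4 → max 79.4 km
Location 3: residuals ST_02 24.6, ST_03 39.9, ST_04 27.0 → max 39.9 km
Only Location 1 has all residuals ≈ 0.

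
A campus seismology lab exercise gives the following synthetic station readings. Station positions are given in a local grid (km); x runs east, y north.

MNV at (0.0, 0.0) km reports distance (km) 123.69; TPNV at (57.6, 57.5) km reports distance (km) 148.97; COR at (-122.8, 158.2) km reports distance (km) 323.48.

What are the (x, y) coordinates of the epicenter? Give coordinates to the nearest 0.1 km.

(86.2, -88.7)

Circle about each station: x² + y² = 123.69²; (x − 57.6)² + (y − 57.5)² = 148.97²; (x + 122.8)² + (y − 158.2)² = 323.48².
Subtracting pairs of circle equations eliminates x²+y² and gives linear equations (the radical axes):
115.2 x + 115.0 y = -268.83
-245.6 x + 316.4 y = -49233.01
Solving the 2×2 system: x ≈ 86.2, y ≈ -88.7 km.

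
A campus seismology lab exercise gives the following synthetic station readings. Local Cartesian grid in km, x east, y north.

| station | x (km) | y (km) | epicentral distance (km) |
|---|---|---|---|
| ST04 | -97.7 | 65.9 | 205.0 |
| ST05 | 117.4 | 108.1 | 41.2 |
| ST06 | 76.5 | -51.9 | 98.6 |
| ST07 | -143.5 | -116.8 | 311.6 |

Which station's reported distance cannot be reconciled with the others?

ST06

Solve using three stations at a time. Using ST04, ST05, ST07 (subtract circle equations pairwise → linear system) gives (x, y) ≈ (107.3, 68.1).
Distances from that point to each station vs reported:
  ST04: calculated 205.0 vs reported 205.0 → residual 0.0 km
  ST05: calculated 41.2 vs reported 41.2 → residual 0.0 km
  ST06: calculated 123.9 vs reported 98.6 → residual 25.3 km
  ST07: calculated 311.6 vs reported 311.6 → residual 0.0 km
ST04, ST05, ST07 are mutually consistent (residuals ≈ 0); ST06 is off by 25.3 km.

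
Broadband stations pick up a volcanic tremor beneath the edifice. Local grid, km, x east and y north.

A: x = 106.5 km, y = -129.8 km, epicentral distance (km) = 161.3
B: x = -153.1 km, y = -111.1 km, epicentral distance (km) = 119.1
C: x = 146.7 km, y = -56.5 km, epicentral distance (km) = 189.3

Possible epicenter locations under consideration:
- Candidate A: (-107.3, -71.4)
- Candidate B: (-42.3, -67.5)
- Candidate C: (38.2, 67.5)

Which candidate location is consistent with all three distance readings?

Candidate B

For each candidate, compare |candidate − station| to the reported distance:
Candidate A: residuals A 60.3, B 58.5, C 65.1 → max 65.1 km
Candidate B: residuals A 0.0, B 0.0, C 0.0 → max 0.0 km
Candidate C: residuals A 47.5, B 142.6, C 24.5 → max 142.6 km
Only Candidate B has all residuals ≈ 0.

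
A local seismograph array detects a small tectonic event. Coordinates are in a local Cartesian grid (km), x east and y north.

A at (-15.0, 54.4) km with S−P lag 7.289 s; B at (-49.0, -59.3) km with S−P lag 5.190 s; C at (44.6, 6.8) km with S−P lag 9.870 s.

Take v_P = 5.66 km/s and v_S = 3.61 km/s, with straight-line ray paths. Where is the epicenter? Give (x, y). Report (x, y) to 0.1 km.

x ≈ -52.7 km, y ≈ -7.7 km

Distance from S−P lag: d = Δt · v_P v_S / (v_P − v_S) = Δt · (5.66·3.61)/(5.66−3.61) ≈ 9.9671·Δt.
So d_A = 72.65, d_B = 51.73, d_C = 98.38 km.
Circle about each station: (x + 15.0)² + (y − 54.4)² = 72.65²; (x + 49.0)² + (y + 59.3)² = 51.73²; (x − 44.6)² + (y − 6.8)² = 98.38².
Subtracting pairs of circle equations eliminates x²+y² and gives linear equations (the radical axes):
-68.0 x − 227.4 y = 5335.16
119.2 x − 95.2 y = -5549.56
Solving the 2×2 system: x ≈ -52.7, y ≈ -7.7 km.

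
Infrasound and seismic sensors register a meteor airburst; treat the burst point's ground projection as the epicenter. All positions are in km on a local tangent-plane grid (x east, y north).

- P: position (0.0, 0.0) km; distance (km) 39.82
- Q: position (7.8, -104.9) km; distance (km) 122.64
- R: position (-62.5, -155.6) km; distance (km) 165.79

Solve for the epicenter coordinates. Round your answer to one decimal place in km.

(-38.9, 8.5)

Circle about each station: x² + y² = 39.82²; (x − 7.8)² + (y + 104.9)² = 122.64²; (x + 62.5)² + (y + 155.6)² = 165.79².
Subtracting the P equation from the Q and R equations removes the quadratic terms:
15.6 x − 209.8 y = -2390.09
-125.0 x − 311.2 y = 2216.92
Solving the 2×2 system: x ≈ -38.9, y ≈ 8.5 km.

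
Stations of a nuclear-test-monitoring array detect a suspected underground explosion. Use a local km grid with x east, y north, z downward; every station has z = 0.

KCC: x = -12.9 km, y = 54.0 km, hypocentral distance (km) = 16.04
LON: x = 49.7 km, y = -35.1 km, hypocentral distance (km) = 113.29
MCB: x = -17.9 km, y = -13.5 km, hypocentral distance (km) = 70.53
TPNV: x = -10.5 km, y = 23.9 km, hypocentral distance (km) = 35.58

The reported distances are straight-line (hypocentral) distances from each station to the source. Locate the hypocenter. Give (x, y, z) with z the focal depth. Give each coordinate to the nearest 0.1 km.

Each station gives a sphere (x−x_i)² + (y−y_i)² + z² = d_i² (stations at z=0).
Subtracting the KCC sphere from LON and MCB: z² cancels, leaving linear equations in x and y:
125.2 x − 178.2 y = -11957.65
-10.0 x − 135.0 y = -7296.95
Solving: x ≈ -16.804, y ≈ 55.296 km (keep extra digits for the depth step; rounded: -16.8, 55.3).
Then from the KCC sphere: z² = 16.04² − (x + 12.9)² − (y − 54.0)² with x = -16.804, y = 55.296, so z ≈ 15.504 ≈ 15.5 km.
Check against TPNV (with the unrounded solution): distance 35.58 ≈ 35.58 km. ✓

x ≈ -16.8 km, y ≈ 55.3 km, depth ≈ 15.5 km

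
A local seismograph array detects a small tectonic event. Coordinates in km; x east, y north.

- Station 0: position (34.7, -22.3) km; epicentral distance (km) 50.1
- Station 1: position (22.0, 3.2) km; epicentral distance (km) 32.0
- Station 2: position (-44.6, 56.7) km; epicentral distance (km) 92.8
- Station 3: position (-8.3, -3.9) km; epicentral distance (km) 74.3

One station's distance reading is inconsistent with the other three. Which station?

Solve using three stations at a time. Using Station 0, Station 1, Station 2 (subtract circle equations pairwise → linear system) gives (x, y) ≈ (43.3, 27.1).
Distances from that point to each station vs reported:
  Station 0: calculated 50.1 vs reported 50.1 → residual 0.0 km
  Station 1: calculated 32.0 vs reported 32.0 → residual 0.0 km
  Station 2: calculated 92.8 vs reported 92.8 → residual 0.0 km
  Station 3: calculated 60.2 vs reported 74.3 → residual 14.1 km
Station 0, Station 1, Station 2 are mutually consistent (residuals ≈ 0); Station 3 is off by 14.1 km.

Station 3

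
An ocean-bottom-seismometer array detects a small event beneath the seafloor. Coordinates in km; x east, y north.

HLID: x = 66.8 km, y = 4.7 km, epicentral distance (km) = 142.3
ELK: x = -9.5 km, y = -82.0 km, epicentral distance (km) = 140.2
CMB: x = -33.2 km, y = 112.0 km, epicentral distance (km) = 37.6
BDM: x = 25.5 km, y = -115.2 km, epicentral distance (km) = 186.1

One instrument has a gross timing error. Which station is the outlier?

Solve using three stations at a time. Using HLID, ELK, BDM (subtract circle equations pairwise → linear system) gives (x, y) ≈ (-70.0, 44.7).
Distances from that point to each station vs reported:
  HLID: calculated 142.5 vs reported 142.3 → residual 0.2 km
  ELK: calculated 140.4 vs reported 140.2 → residual 0.2 km
  CMB: calculated 76.7 vs reported 37.6 → residual 39.1 km
  BDM: calculated 186.3 vs reported 186.1 → residual 0.2 km
HLID, ELK, BDM are mutually consistent (residuals ≈ 0); CMB is off by 39.1 km.

CMB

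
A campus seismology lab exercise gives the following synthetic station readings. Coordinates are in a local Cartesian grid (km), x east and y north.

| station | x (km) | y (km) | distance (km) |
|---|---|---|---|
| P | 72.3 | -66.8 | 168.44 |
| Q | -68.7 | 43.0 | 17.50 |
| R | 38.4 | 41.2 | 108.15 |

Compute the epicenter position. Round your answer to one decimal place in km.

x ≈ -68.6 km, y ≈ 25.5 km

Circle about each station: (x − 72.3)² + (y + 66.8)² = 168.44²; (x + 68.7)² + (y − 43.0)² = 17.50²; (x − 38.4)² + (y − 41.2)² = 108.15².
Subtracting the P equation from the Q and R equations removes the quadratic terms:
-282.0 x + 219.6 y = 24944.94
-67.8 x + 216.0 y = 10158.08
Solving the 2×2 system: x ≈ -68.6, y ≈ 25.5 km.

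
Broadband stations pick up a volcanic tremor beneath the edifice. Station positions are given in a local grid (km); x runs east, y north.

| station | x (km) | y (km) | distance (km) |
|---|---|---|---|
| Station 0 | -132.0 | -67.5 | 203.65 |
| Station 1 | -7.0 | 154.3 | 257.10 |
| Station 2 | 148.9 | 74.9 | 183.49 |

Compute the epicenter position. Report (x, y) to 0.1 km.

Circle about each station: (x + 132.0)² + (y + 67.5)² = 203.65²; (x + 7.0)² + (y − 154.3)² = 257.10²; (x − 148.9)² + (y − 74.9)² = 183.49².
Subtracting the Station 0 equation from the Station 1 and Station 2 equations removes the quadratic terms:
250.0 x + 443.6 y = -22749.85
561.8 x + 284.8 y = 13605.71
Solving the 2×2 system: x ≈ 70.3, y ≈ -90.9 km.
Check against Station 0 (with the unrounded x, y): √((x + 132.0)²+(y + 67.5)²) = 203.65 ≈ 203.65 km. ✓

(70.3, -90.9)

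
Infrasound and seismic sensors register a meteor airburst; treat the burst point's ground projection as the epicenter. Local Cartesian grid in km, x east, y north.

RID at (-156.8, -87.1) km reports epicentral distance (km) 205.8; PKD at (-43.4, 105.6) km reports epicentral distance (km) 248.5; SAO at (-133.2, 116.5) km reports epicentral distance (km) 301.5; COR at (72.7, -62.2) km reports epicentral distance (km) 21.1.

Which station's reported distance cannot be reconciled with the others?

COR

Solve using three stations at a time. Using RID, PKD, SAO (subtract circle equations pairwise → linear system) gives (x, y) ≈ (45.2, -126.6).
Distances from that point to each station vs reported:
  RID: calculated 205.8 vs reported 205.8 → residual 0.0 km
  PKD: calculated 248.5 vs reported 248.5 → residual 0.0 km
  SAO: calculated 301.5 vs reported 301.5 → residual 0.0 km
  COR: calculated 70.0 vs reported 21.1 → residual 48.9 km
RID, PKD, SAO are mutually consistent (residuals ≈ 0); COR is off by 48.9 km.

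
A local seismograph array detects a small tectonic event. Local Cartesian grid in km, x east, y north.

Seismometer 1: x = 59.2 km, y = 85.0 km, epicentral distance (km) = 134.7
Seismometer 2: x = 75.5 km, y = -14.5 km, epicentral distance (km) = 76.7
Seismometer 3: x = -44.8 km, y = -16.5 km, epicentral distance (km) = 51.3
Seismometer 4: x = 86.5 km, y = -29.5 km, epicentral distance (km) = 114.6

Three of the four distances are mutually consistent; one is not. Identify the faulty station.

Seismometer 4

Solve using three stations at a time. Using Seismometer 1, Seismometer 2, Seismometer 3 (subtract circle equations pairwise → linear system) gives (x, y) ≈ (2.2, -37.0).
Distances from that point to each station vs reported:
  Seismometer 1: calculated 134.7 vs reported 134.7 → residual 0.0 km
  Seismometer 2: calculated 76.7 vs reported 76.7 → residual 0.0 km
  Seismometer 3: calculated 51.3 vs reported 51.3 → residual 0.0 km
  Seismometer 4: calculated 84.6 vs reported 114.6 → residual 30.0 km
Seismometer 1, Seismometer 2, Seismometer 3 are mutually consistent (residuals ≈ 0); Seismometer 4 is off by 30.0 km.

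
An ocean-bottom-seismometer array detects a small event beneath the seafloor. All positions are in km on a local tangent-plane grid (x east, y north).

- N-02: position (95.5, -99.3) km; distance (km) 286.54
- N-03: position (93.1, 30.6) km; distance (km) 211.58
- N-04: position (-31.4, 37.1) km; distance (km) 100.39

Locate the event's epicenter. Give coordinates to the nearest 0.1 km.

Circle about each station: (x − 95.5)² + (y + 99.3)² = 286.54²; (x − 93.1)² + (y − 30.6)² = 211.58²; (x + 31.4)² + (y − 37.1)² = 100.39².
Subtracting pairs of circle equations eliminates x²+y² and gives linear equations (the radical axes):
-4.8 x + 259.8 y = 27962.31
-253.8 x + 272.8 y = 55408.65
Solving the 2×2 system: x ≈ -104.7, y ≈ 105.7 km.

(-104.7, 105.7)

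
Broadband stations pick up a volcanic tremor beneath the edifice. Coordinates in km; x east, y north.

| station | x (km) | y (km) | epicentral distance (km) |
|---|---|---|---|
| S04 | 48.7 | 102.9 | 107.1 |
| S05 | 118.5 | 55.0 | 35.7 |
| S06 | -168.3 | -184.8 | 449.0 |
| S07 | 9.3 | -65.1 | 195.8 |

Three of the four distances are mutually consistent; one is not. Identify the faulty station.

S06

Solve using three stations at a time. Using S04, S05, S07 (subtract circle equations pairwise → linear system) gives (x, y) ≈ (150.7, 70.3).
Distances from that point to each station vs reported:
  S04: calculated 107.1 vs reported 107.1 → residual 0.0 km
  S05: calculated 35.7 vs reported 35.7 → residual 0.0 km
  S06: calculated 408.5 vs reported 449.0 → residual 40.5 km
  S07: calculated 195.8 vs reported 195.8 → residual 0.0 km
S04, S05, S07 are mutually consistent (residuals ≈ 0); S06 is off by 40.5 km.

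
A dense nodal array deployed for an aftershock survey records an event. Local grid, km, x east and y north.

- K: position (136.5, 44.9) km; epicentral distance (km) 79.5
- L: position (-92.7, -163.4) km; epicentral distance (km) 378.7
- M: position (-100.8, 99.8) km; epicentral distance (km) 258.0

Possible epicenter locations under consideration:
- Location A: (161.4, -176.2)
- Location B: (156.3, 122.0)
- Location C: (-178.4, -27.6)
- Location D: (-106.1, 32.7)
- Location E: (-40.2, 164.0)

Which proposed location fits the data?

For each candidate, compare |candidate − station| to the reported distance:
Location A: residuals K 143.0, L 124.3, M 122.7 → max 143.0 km
Location B: residuals K 0.1, L 0.1, M 0.1 → max 0.1 km
Location C: residuals K 243.6, L 218.1, M 108.8 → max 243.6 km
Location D: residuals K 163.4, L 182.1, M 190.7 → max 190.7 km
Location E: residuals K 133.6, L 47.1, M 169.7 → max 169.7 km
Only Location B has all residuals ≈ 0.

Location B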